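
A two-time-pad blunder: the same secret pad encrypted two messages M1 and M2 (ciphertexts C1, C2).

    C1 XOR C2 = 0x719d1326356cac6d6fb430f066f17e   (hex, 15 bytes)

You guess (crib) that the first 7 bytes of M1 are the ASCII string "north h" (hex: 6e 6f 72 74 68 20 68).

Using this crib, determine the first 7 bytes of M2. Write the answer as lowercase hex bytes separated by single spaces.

Since C1 ⊕ C2 = M1 ⊕ M2, XORing with the guessed M1 bytes yields the corresponding M2 bytes: M2 = (C1 ⊕ C2) ⊕ M1.
byte 0: 113 XOR 110 =  31
byte 1: 157 XOR 111 = 242
byte 2:  19 XOR 114 =  97
byte 3:  38 XOR 116 =  82
byte 4:  53 XOR 104 =  93
byte 5: 108 XOR  32 =  76
byte 6: 172 XOR 104 = 196

1f f2 61 52 5d 4c c4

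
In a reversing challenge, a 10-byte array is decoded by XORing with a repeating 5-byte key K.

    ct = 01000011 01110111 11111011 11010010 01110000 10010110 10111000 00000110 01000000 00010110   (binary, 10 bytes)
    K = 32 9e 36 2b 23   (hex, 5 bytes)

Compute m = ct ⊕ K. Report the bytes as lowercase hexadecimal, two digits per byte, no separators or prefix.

71e9cdf953a426306b35

The 5-byte key repeats, so the effective keystream is 32 9e 36 2b 23 32 9e 36 2b 23.
byte 0: 43 ⊕ 32 = 71
byte 1: 77 ⊕ 9e = e9
byte 2: fb ⊕ 36 = cd
byte 3: d2 ⊕ 2b = f9
byte 4: 70 ⊕ 23 = 53
byte 5: 96 ⊕ 32 = a4
byte 6: b8 ⊕ 9e = 26
byte 7: 06 ⊕ 36 = 30
byte 8: 40 ⊕ 2b = 6b
byte 9: 16 ⊕ 23 = 35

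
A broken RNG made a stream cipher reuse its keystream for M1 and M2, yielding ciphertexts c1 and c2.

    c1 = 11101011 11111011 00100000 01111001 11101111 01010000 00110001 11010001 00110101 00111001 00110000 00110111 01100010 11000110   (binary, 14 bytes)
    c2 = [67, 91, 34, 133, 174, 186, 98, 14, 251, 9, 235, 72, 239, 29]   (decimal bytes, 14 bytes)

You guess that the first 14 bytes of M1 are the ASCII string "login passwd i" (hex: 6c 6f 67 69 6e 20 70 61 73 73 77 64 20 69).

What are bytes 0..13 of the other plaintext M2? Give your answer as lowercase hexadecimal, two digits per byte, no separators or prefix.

First, c1 ⊕ c2 = (M1 ⊕ K) ⊕ (M2 ⊕ K) = M1 ⊕ M2, so the key drops out. Then M2 = (M1 ⊕ M2) ⊕ M1 over the first 14 bytes.
byte 0: (eb ^ 43) ^ 6c = a8 ^ 6c = c4
byte 1: (fb ^ 5b) ^ 6f = a0 ^ 6f = cf
byte 2: (20 ^ 22) ^ 67 = 02 ^ 67 = 65
byte 3: (79 ^ 85) ^ 69 = fc ^ 69 = 95
byte 4: (ef ^ ae) ^ 6e = 41 ^ 6e = 2f
byte 5: (50 ^ ba) ^ 20 = ea ^ 20 = ca
byte 6: (31 ^ 62) ^ 70 = 53 ^ 70 = 23
byte 7: (d1 ^ 0e) ^ 61 = df ^ 61 = be
byte 8: (35 ^ fb) ^ 73 = ce ^ 73 = bd
byte 9: (39 ^ 09) ^ 73 = 30 ^ 73 = 43
byte 10: (30 ^ eb) ^ 77 = db ^ 77 = ac
byte 11: (37 ^ 48) ^ 64 = 7f ^ 64 = 1b
byte 12: (62 ^ ef) ^ 20 = 8d ^ 20 = ad
byte 13: (c6 ^ 1d) ^ 69 = db ^ 69 = b2

c4cf65952fca23bebd43ac1badb2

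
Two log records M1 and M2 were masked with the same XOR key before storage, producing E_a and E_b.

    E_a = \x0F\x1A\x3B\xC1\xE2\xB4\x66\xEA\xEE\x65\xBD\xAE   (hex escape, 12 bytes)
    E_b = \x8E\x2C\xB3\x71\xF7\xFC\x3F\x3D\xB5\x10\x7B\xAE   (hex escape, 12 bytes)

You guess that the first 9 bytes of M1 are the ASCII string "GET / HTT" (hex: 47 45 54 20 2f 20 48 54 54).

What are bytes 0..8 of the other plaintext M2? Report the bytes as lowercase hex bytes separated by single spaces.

First, E_a ⊕ E_b = (M1 ⊕ K) ⊕ (M2 ⊕ K) = M1 ⊕ M2, so the key drops out. Then M2 = (M1 ⊕ M2) ⊕ M1 over the first 9 bytes.
byte 0: (0f XOR 8e) XOR 47 = 81 XOR 47 = c6
byte 1: (1a XOR 2c) XOR 45 = 36 XOR 45 = 73
byte 2: (3b XOR b3) XOR 54 = 88 XOR 54 = dc
byte 3: (c1 XOR 71) XOR 20 = b0 XOR 20 = 90
byte 4: (e2 XOR f7) XOR 2f = 15 XOR 2f = 3a
byte 5: (b4 XOR fc) XOR 20 = 48 XOR 20 = 68
byte 6: (66 XOR 3f) XOR 48 = 59 XOR 48 = 11
byte 7: (ea XOR 3d) XOR 54 = d7 XOR 54 = 83
byte 8: (ee XOR b5) XOR 54 = 5b XOR 54 = 0f

c6 73 dc 90 3a 68 11 83 0f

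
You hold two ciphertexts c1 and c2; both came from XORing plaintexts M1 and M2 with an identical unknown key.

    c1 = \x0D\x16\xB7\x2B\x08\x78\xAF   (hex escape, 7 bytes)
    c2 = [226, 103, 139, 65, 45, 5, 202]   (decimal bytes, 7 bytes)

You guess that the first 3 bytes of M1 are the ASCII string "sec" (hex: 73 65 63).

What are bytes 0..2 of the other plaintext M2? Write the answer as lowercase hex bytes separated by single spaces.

First, c1 ⊕ c2 = (M1 ⊕ K) ⊕ (M2 ⊕ K) = M1 ⊕ M2, so the key drops out. Then M2 = (M1 ⊕ M2) ⊕ M1 over the first 3 bytes.
byte 0: (0d XOR e2) XOR 73 = ef XOR 73 = 9c
byte 1: (16 XOR 67) XOR 65 = 71 XOR 65 = 14
byte 2: (b7 XOR 8b) XOR 63 = 3c XOR 63 = 5f

9c 14 5f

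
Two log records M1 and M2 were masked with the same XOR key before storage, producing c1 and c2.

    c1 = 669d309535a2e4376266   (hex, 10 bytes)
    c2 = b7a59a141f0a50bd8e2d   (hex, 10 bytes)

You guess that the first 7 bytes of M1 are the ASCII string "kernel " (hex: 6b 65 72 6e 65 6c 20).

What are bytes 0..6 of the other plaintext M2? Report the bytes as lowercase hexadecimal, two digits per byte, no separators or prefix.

ba5dd8ef4fc494

First, c1 ⊕ c2 = (M1 ⊕ K) ⊕ (M2 ⊕ K) = M1 ⊕ M2, so the key drops out. Then M2 = (M1 ⊕ M2) ⊕ M1 over the first 7 bytes.
byte 0: (66 ⊕ b7) ⊕ 6b = d1 ⊕ 6b = ba
byte 1: (9d ⊕ a5) ⊕ 65 = 38 ⊕ 65 = 5d
byte 2: (30 ⊕ 9a) ⊕ 72 = aa ⊕ 72 = d8
byte 3: (95 ⊕ 14) ⊕ 6e = 81 ⊕ 6e = ef
byte 4: (35 ⊕ 1f) ⊕ 65 = 2a ⊕ 65 = 4f
byte 5: (a2 ⊕ 0a) ⊕ 6c = a8 ⊕ 6c = c4
byte 6: (e4 ⊕ 50) ⊕ 20 = b4 ⊕ 20 = 94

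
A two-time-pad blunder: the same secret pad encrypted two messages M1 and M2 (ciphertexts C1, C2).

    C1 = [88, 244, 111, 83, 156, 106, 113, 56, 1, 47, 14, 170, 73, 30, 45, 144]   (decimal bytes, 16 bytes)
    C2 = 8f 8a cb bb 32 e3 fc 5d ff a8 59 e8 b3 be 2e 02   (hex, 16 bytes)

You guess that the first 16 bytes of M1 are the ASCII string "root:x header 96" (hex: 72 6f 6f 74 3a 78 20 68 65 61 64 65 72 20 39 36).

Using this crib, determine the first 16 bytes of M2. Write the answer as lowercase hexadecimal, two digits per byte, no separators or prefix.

a511cb9c94f1ad0d9be6332788803aa4

First, C1 ⊕ C2 = (M1 ⊕ K) ⊕ (M2 ⊕ K) = M1 ⊕ M2, so the key drops out. Then M2 = (M1 ⊕ M2) ⊕ M1 over the first 16 bytes.
byte 0: (58 ^ 8f) ^ 72 = d7 ^ 72 = a5
byte 1: (f4 ^ 8a) ^ 6f = 7e ^ 6f = 11
byte 2: (6f ^ cb) ^ 6f = a4 ^ 6f = cb
byte 3: (53 ^ bb) ^ 74 = e8 ^ 74 = 9c
byte 4: (9c ^ 32) ^ 3a = ae ^ 3a = 94
byte 5: (6a ^ e3) ^ 78 = 89 ^ 78 = f1
byte 6: (71 ^ fc) ^ 20 = 8d ^ 20 = ad
byte 7: (38 ^ 5d) ^ 68 = 65 ^ 68 = 0d
byte 8: (01 ^ ff) ^ 65 = fe ^ 65 = 9b
byte 9: (2f ^ a8) ^ 61 = 87 ^ 61 = e6
byte 10: (0e ^ 59) ^ 64 = 57 ^ 64 = 33
byte 11: (aa ^ e8) ^ 65 = 42 ^ 65 = 27
byte 12: (49 ^ b3) ^ 72 = fa ^ 72 = 88
byte 13: (1e ^ be) ^ 20 = a0 ^ 20 = 80
byte 14: (2d ^ 2e) ^ 39 = 03 ^ 39 = 3a
byte 15: (90 ^ 02) ^ 36 = 92 ^ 36 = a4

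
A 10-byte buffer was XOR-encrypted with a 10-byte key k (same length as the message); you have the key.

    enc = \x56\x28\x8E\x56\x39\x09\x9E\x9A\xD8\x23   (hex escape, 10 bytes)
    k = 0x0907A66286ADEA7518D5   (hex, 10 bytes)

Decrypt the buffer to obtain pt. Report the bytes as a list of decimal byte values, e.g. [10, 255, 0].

byte 0: 56 ⊕ 09 = 5f
byte 1: 28 ⊕ 07 = 2f
byte 2: 8e ⊕ a6 = 28
byte 3: 56 ⊕ 62 = 34
byte 4: 39 ⊕ 86 = bf
byte 5: 09 ⊕ ad = a4
byte 6: 9e ⊕ ea = 74
byte 7: 9a ⊕ 75 = ef
byte 8: d8 ⊕ 18 = c0
byte 9: 23 ⊕ d5 = f6

[95, 47, 40, 52, 191, 164, 116, 239, 192, 246]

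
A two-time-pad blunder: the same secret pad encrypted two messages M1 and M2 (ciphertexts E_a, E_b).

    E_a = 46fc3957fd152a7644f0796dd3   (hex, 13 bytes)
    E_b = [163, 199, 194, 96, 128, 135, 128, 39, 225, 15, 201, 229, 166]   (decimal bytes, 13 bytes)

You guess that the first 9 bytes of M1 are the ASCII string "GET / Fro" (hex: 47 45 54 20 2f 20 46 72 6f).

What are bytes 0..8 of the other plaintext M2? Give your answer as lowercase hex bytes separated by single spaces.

First, E_a ⊕ E_b = (M1 ⊕ K) ⊕ (M2 ⊕ K) = M1 ⊕ M2, so the key drops out. Then M2 = (M1 ⊕ M2) ⊕ M1 over the first 9 bytes.
byte 0: (46 ⊕ a3) ⊕ 47 = e5 ⊕ 47 = a2
byte 1: (fc ⊕ c7) ⊕ 45 = 3b ⊕ 45 = 7e
byte 2: (39 ⊕ c2) ⊕ 54 = fb ⊕ 54 = af
byte 3: (57 ⊕ 60) ⊕ 20 = 37 ⊕ 20 = 17
byte 4: (fd ⊕ 80) ⊕ 2f = 7d ⊕ 2f = 52
byte 5: (15 ⊕ 87) ⊕ 20 = 92 ⊕ 20 = b2
byte 6: (2a ⊕ 80) ⊕ 46 = aa ⊕ 46 = ec
byte 7: (76 ⊕ 27) ⊕ 72 = 51 ⊕ 72 = 23
byte 8: (44 ⊕ e1) ⊕ 6f = a5 ⊕ 6f = ca

a2 7e af 17 52 b2 ec 23 ca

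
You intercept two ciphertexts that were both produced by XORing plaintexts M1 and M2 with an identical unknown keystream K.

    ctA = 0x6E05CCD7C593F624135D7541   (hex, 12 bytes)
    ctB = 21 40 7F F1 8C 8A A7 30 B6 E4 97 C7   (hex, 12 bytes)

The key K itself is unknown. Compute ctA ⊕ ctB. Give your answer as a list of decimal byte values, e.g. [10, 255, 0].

ctA ⊕ ctB = (M1 ⊕ K) ⊕ (M2 ⊕ K) = M1 ⊕ M2 — the shared key cancels under XOR.
6e ⊕ 21 = 4f
05 ⊕ 40 = 45
cc ⊕ 7f = b3
d7 ⊕ f1 = 26
c5 ⊕ 8c = 49
93 ⊕ 8a = 19
f6 ⊕ a7 = 51
24 ⊕ 30 = 14
13 ⊕ b6 = a5
5d ⊕ e4 = b9
75 ⊕ 97 = e2
41 ⊕ c7 = 86

[79, 69, 179, 38, 73, 25, 81, 20, 165, 185, 226, 134]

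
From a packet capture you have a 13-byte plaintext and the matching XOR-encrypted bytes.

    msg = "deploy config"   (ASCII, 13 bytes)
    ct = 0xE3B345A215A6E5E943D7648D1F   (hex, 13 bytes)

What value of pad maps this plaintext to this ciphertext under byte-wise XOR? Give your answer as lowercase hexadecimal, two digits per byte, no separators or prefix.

87d635ce7adfc58a2cb902e478

Since ct = msg ⊕ pad, XORing both sides with msg gives pad = msg ⊕ ct.
byte 0: 100 XOR 227 = 135
byte 1: 101 XOR 179 = 214
byte 2: 112 XOR  69 =  53
byte 3: 108 XOR 162 = 206
byte 4: 111 XOR  21 = 122
byte 5: 121 XOR 166 = 223
byte 6:  32 XOR 229 = 197
byte 7:  99 XOR 233 = 138
byte 8: 111 XOR  67 =  44
byte 9: 110 XOR 215 = 185
byte 10: 102 XOR 100 =   2
byte 11: 105 XOR 141 = 228
byte 12: 103 XOR  31 = 120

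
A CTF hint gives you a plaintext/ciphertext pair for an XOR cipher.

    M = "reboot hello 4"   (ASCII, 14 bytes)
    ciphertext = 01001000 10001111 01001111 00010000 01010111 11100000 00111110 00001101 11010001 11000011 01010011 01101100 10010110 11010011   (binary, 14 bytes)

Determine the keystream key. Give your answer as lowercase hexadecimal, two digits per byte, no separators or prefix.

3aea2d7f38941e65b4af3f03b6e7

Since ciphertext = M ⊕ key, XORing both sides with M gives key = M ⊕ ciphertext.
byte 0: 72 XOR 48 = 3a
byte 1: 65 XOR 8f = ea
byte 2: 62 XOR 4f = 2d
byte 3: 6f XOR 10 = 7f
byte 4: 6f XOR 57 = 38
byte 5: 74 XOR e0 = 94
byte 6: 20 XOR 3e = 1e
byte 7: 68 XOR 0d = 65
byte 8: 65 XOR d1 = b4
byte 9: 6c XOR c3 = af
byte 10: 6c XOR 53 = 3f
byte 11: 6f XOR 6c = 03
byte 12: 20 XOR 96 = b6
byte 13: 34 XOR d3 = e7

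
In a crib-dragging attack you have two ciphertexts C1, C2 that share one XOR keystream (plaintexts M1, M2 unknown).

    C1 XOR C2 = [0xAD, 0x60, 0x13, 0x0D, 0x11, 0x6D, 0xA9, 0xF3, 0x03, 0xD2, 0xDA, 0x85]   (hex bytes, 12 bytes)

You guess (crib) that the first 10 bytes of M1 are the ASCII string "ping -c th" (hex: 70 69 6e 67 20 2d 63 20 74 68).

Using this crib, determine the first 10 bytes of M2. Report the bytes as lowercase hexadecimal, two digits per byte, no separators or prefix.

dd097d6a3140cad377ba

Since C1 ⊕ C2 = M1 ⊕ M2, XORing with the guessed M1 bytes yields the corresponding M2 bytes: M2 = (C1 ⊕ C2) ⊕ M1.
byte 0: ad XOR 70 = dd
byte 1: 60 XOR 69 = 09
byte 2: 13 XOR 6e = 7d
byte 3: 0d XOR 67 = 6a
byte 4: 11 XOR 20 = 31
byte 5: 6d XOR 2d = 40
byte 6: a9 XOR 63 = ca
byte 7: f3 XOR 20 = d3
byte 8: 03 XOR 74 = 77
byte 9: d2 XOR 68 = ba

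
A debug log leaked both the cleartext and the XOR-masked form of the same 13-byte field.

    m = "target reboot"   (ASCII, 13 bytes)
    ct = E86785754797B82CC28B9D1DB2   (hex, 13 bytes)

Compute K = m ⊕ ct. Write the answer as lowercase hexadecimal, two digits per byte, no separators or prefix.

9c06f71222e3985ea7e9f272c6

Since ct = m ⊕ K, XORing both sides with m gives K = m ⊕ ct.
01110100 XOR 11101000 = 10011100
01100001 XOR 01100111 = 00000110
01110010 XOR 10000101 = 11110111
01100111 XOR 01110101 = 00010010
01100101 XOR 01000111 = 00100010
01110100 XOR 10010111 = 11100011
00100000 XOR 10111000 = 10011000
01110010 XOR 00101100 = 01011110
01100101 XOR 11000010 = 10100111
01100010 XOR 10001011 = 11101001
01101111 XOR 10011101 = 11110010
01101111 XOR 00011101 = 01110010
01110100 XOR 10110010 = 11000110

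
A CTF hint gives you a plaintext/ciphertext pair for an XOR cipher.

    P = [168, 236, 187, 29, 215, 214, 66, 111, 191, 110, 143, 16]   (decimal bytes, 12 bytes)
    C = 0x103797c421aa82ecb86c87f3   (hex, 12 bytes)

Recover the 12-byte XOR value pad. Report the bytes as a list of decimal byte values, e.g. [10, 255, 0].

Since C = P ⊕ pad, XORing both sides with P gives pad = P ⊕ C.
byte 0: a8 XOR 10 = b8
byte 1: ec XOR 37 = db
byte 2: bb XOR 97 = 2c
byte 3: 1d XOR c4 = d9
byte 4: d7 XOR 21 = f6
byte 5: d6 XOR aa = 7c
byte 6: 42 XOR 82 = c0
byte 7: 6f XOR ec = 83
byte 8: bf XOR b8 = 07
byte 9: 6e XOR 6c = 02
byte 10: 8f XOR 87 = 08
byte 11: 10 XOR f3 = e3

[184, 219, 44, 217, 246, 124, 192, 131, 7, 2, 8, 227]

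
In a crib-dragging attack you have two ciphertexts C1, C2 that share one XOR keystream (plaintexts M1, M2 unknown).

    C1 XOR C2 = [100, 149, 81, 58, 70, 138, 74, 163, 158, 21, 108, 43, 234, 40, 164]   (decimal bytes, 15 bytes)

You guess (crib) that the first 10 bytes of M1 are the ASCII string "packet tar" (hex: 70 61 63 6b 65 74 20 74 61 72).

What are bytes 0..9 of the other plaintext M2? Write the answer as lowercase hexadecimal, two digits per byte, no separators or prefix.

Since C1 ⊕ C2 = M1 ⊕ M2, XORing with the guessed M1 bytes yields the corresponding M2 bytes: M2 = (C1 ⊕ C2) ⊕ M1.
64 XOR 70 = 14
95 XOR 61 = f4
51 XOR 63 = 32
3a XOR 6b = 51
46 XOR 65 = 23
8a XOR 74 = fe
4a XOR 20 = 6a
a3 XOR 74 = d7
9e XOR 61 = ff
15 XOR 72 = 67

14f4325123fe6ad7ff67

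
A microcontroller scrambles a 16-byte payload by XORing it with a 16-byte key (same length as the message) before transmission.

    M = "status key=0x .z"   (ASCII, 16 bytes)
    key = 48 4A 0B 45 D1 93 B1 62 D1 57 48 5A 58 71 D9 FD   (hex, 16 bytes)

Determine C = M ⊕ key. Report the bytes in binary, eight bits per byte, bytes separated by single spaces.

00111011 00111110 01101010 00110001 10100100 11100000 10010001 00001001 10110100 00101110 01110101 01101010 00100000 01010001 11110111 10000111

XOR is its own inverse, so applying the key byte-wise gives the result directly.
73 XOR 48 = 3b
74 XOR 4a = 3e
61 XOR 0b = 6a
74 XOR 45 = 31
75 XOR d1 = a4
73 XOR 93 = e0
20 XOR b1 = 91
6b XOR 62 = 09
65 XOR d1 = b4
79 XOR 57 = 2e
3d XOR 48 = 75
30 XOR 5a = 6a
78 XOR 58 = 20
20 XOR 71 = 51
2e XOR d9 = f7
7a XOR fd = 87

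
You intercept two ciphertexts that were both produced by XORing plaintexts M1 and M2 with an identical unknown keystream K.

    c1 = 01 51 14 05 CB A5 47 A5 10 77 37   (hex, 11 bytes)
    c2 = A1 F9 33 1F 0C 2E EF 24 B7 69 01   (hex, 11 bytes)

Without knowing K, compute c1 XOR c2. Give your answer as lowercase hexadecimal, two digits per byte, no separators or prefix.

c1 ⊕ c2 = (M1 ⊕ K) ⊕ (M2 ⊕ K) = M1 ⊕ M2 — the shared key cancels under XOR.
  1 ⊕ 161 = 160
 81 ⊕ 249 = 168
 20 ⊕  51 =  39
  5 ⊕  31 =  26
203 ⊕  12 = 199
165 ⊕  46 = 139
 71 ⊕ 239 = 168
165 ⊕  36 = 129
 16 ⊕ 183 = 167
119 ⊕ 105 =  30
 55 ⊕   1 =  54

a0a8271ac78ba881a71e36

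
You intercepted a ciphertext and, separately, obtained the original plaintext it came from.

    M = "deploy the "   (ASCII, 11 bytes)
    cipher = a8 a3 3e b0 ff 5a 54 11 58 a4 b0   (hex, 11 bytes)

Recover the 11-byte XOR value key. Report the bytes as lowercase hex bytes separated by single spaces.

cc c6 4e dc 90 23 74 65 30 c1 90

Since cipher = M ⊕ key, XORing both sides with M gives key = M ⊕ cipher.
byte 0: 01100100 ⊕ 10101000 = 11001100
byte 1: 01100101 ⊕ 10100011 = 11000110
byte 2: 01110000 ⊕ 00111110 = 01001110
byte 3: 01101100 ⊕ 10110000 = 11011100
byte 4: 01101111 ⊕ 11111111 = 10010000
byte 5: 01111001 ⊕ 01011010 = 00100011
byte 6: 00100000 ⊕ 01010100 = 01110100
byte 7: 01110100 ⊕ 00010001 = 01100101
byte 8: 01101000 ⊕ 01011000 = 00110000
byte 9: 01100101 ⊕ 10100100 = 11000001
byte 10: 00100000 ⊕ 10110000 = 10010000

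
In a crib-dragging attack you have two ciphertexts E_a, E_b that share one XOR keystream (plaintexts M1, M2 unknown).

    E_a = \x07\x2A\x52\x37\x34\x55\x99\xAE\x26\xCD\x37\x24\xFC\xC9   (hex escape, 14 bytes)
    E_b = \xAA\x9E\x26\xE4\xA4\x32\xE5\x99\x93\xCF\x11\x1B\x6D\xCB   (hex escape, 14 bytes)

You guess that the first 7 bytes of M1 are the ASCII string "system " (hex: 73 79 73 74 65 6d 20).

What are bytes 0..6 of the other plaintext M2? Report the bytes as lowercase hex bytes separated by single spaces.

First, E_a ⊕ E_b = (M1 ⊕ K) ⊕ (M2 ⊕ K) = M1 ⊕ M2, so the key drops out. Then M2 = (M1 ⊕ M2) ⊕ M1 over the first 7 bytes.
byte 0: (07 ^ aa) ^ 73 = ad ^ 73 = de
byte 1: (2a ^ 9e) ^ 79 = b4 ^ 79 = cd
byte 2: (52 ^ 26) ^ 73 = 74 ^ 73 = 07
byte 3: (37 ^ e4) ^ 74 = d3 ^ 74 = a7
byte 4: (34 ^ a4) ^ 65 = 90 ^ 65 = f5
byte 5: (55 ^ 32) ^ 6d = 67 ^ 6d = 0a
byte 6: (99 ^ e5) ^ 20 = 7c ^ 20 = 5c

de cd 07 a7 f5 0a 5c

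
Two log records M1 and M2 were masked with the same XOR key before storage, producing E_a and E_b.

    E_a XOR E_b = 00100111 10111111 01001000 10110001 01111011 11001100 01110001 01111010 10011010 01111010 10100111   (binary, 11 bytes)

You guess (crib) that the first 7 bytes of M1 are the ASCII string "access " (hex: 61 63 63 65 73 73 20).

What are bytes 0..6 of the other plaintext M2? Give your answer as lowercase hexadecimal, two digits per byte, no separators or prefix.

46dc2bd408bf51

Since E_a ⊕ E_b = M1 ⊕ M2, XORing with the guessed M1 bytes yields the corresponding M2 bytes: M2 = (E_a ⊕ E_b) ⊕ M1.
27 ⊕ 61 = 46
bf ⊕ 63 = dc
48 ⊕ 63 = 2b
b1 ⊕ 65 = d4
7b ⊕ 73 = 08
cc ⊕ 73 = bf
71 ⊕ 20 = 51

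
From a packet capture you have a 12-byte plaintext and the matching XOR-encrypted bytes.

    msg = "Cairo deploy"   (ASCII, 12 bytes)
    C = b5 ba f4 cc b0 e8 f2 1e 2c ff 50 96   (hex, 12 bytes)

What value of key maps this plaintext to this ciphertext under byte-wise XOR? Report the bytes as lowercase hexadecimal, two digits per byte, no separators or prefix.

Since C = msg ⊕ key, XORing both sides with msg gives key = msg ⊕ C.
43 ⊕ b5 = f6
61 ⊕ ba = db
69 ⊕ f4 = 9d
72 ⊕ cc = be
6f ⊕ b0 = df
20 ⊕ e8 = c8
64 ⊕ f2 = 96
65 ⊕ 1e = 7b
70 ⊕ 2c = 5c
6c ⊕ ff = 93
6f ⊕ 50 = 3f
79 ⊕ 96 = ef

f6db9dbedfc8967b5c933fef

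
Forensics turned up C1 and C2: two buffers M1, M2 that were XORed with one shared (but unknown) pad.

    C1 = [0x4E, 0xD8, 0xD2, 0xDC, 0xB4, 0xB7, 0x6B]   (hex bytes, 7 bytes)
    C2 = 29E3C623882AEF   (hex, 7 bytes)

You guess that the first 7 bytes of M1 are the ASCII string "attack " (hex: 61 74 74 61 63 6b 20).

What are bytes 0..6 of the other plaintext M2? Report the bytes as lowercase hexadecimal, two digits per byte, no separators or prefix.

064f609e5ff6a4

First, C1 ⊕ C2 = (M1 ⊕ K) ⊕ (M2 ⊕ K) = M1 ⊕ M2, so the key drops out. Then M2 = (M1 ⊕ M2) ⊕ M1 over the first 7 bytes.
byte 0: (4e ⊕ 29) ⊕ 61 = 67 ⊕ 61 = 06
byte 1: (d8 ⊕ e3) ⊕ 74 = 3b ⊕ 74 = 4f
byte 2: (d2 ⊕ c6) ⊕ 74 = 14 ⊕ 74 = 60
byte 3: (dc ⊕ 23) ⊕ 61 = ff ⊕ 61 = 9e
byte 4: (b4 ⊕ 88) ⊕ 63 = 3c ⊕ 63 = 5f
byte 5: (b7 ⊕ 2a) ⊕ 6b = 9d ⊕ 6b = f6
byte 6: (6b ⊕ ef) ⊕ 20 = 84 ⊕ 20 = a4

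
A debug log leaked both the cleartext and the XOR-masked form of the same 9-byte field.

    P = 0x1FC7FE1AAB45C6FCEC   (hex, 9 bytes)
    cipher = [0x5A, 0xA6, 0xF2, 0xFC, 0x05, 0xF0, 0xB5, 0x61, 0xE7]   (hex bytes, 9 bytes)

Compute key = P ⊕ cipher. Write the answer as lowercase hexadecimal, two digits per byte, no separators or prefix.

45610ce6aeb5739d0b

Since cipher = P ⊕ key, XORing both sides with P gives key = P ⊕ cipher.
1f ⊕ 5a = 45
c7 ⊕ a6 = 61
fe ⊕ f2 = 0c
1a ⊕ fc = e6
ab ⊕ 05 = ae
45 ⊕ f0 = b5
c6 ⊕ b5 = 73
fc ⊕ 61 = 9d
ec ⊕ e7 = 0b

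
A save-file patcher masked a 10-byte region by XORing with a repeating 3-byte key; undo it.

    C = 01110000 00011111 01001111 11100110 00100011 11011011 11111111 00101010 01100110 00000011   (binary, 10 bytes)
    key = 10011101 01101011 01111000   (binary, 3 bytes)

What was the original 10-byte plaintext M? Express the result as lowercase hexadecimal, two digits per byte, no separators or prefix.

ed74377b48a362411e9e

The 3-byte key repeats, so the effective keystream is 9d 6b 78 9d 6b 78 9d 6b 78 9d.
byte 0: 112 ⊕ 157 = 237
byte 1:  31 ⊕ 107 = 116
byte 2:  79 ⊕ 120 =  55
byte 3: 230 ⊕ 157 = 123
byte 4:  35 ⊕ 107 =  72
byte 5: 219 ⊕ 120 = 163
byte 6: 255 ⊕ 157 =  98
byte 7:  42 ⊕ 107 =  65
byte 8: 102 ⊕ 120 =  30
byte 9:   3 ⊕ 157 = 158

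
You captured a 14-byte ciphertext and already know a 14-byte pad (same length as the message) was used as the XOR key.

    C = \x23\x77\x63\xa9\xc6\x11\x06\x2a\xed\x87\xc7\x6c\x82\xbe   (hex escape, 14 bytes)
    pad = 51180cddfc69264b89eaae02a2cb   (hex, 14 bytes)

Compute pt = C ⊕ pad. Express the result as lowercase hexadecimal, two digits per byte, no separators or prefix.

726f6f743a782061646d696e2075

 35 xor  81 = 114
119 xor  24 = 111
 99 xor  12 = 111
169 xor 221 = 116
198 xor 252 =  58
 17 xor 105 = 120
  6 xor  38 =  32
 42 xor  75 =  97
237 xor 137 = 100
135 xor 234 = 109
199 xor 174 = 105
108 xor   2 = 110
130 xor 162 =  32
190 xor 203 = 117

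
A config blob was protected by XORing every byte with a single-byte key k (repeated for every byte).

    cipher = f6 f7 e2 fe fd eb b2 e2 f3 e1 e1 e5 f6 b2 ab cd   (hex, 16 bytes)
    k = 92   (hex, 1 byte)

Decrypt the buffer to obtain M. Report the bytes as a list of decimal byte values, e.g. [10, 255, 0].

The 1-byte key repeats, so the effective keystream is 92 92 92 92 92 92 92 92 92 92 92 92 92 92 92 92.
byte 0: 246 ^ 146 = 100
byte 1: 247 ^ 146 = 101
byte 2: 226 ^ 146 = 112
byte 3: 254 ^ 146 = 108
byte 4: 253 ^ 146 = 111
byte 5: 235 ^ 146 = 121
byte 6: 178 ^ 146 =  32
byte 7: 226 ^ 146 = 112
byte 8: 243 ^ 146 =  97
byte 9: 225 ^ 146 = 115
byte 10: 225 ^ 146 = 115
byte 11: 229 ^ 146 = 119
byte 12: 246 ^ 146 = 100
byte 13: 178 ^ 146 =  32
byte 14: 171 ^ 146 =  57
byte 15: 205 ^ 146 =  95

[100, 101, 112, 108, 111, 121, 32, 112, 97, 115, 115, 119, 100, 32, 57, 95]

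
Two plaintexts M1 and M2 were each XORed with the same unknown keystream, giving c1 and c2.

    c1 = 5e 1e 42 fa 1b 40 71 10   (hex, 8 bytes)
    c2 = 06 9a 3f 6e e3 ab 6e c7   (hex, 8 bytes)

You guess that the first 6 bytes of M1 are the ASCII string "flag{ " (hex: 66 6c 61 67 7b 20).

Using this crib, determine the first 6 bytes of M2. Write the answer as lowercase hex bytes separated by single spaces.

3e e8 1c f3 83 cb

First, c1 ⊕ c2 = (M1 ⊕ K) ⊕ (M2 ⊕ K) = M1 ⊕ M2, so the key drops out. Then M2 = (M1 ⊕ M2) ⊕ M1 over the first 6 bytes.
byte 0: (5e XOR 06) XOR 66 = 58 XOR 66 = 3e
byte 1: (1e XOR 9a) XOR 6c = 84 XOR 6c = e8
byte 2: (42 XOR 3f) XOR 61 = 7d XOR 61 = 1c
byte 3: (fa XOR 6e) XOR 67 = 94 XOR 67 = f3
byte 4: (1b XOR e3) XOR 7b = f8 XOR 7b = 83
byte 5: (40 XOR ab) XOR 20 = eb XOR 20 = cb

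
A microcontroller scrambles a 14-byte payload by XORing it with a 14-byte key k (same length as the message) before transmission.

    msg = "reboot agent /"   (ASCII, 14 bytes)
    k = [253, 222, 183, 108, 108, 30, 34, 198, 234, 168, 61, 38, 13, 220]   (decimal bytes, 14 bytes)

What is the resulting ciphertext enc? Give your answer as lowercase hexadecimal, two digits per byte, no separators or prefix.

8fbbd503036a02a78dcd53522df3

byte 0: 114 ⊕ 253 = 143
byte 1: 101 ⊕ 222 = 187
byte 2:  98 ⊕ 183 = 213
byte 3: 111 ⊕ 108 =   3
byte 4: 111 ⊕ 108 =   3
byte 5: 116 ⊕  30 = 106
byte 6:  32 ⊕  34 =   2
byte 7:  97 ⊕ 198 = 167
byte 8: 103 ⊕ 234 = 141
byte 9: 101 ⊕ 168 = 205
byte 10: 110 ⊕  61 =  83
byte 11: 116 ⊕  38 =  82
byte 12:  32 ⊕  13 =  45
byte 13:  47 ⊕ 220 = 243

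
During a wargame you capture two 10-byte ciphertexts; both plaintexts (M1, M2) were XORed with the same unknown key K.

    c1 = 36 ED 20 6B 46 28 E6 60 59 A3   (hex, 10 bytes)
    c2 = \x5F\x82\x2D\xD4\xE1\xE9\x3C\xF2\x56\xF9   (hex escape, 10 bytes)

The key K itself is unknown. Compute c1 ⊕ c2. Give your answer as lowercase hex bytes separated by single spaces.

69 6f 0d bf a7 c1 da 92 0f 5a

c1 ⊕ c2 = (M1 ⊕ K) ⊕ (M2 ⊕ K) = M1 ⊕ M2 — the shared key cancels under XOR.
36 ^ 5f = 69
ed ^ 82 = 6f
20 ^ 2d = 0d
6b ^ d4 = bf
46 ^ e1 = a7
28 ^ e9 = c1
e6 ^ 3c = da
60 ^ f2 = 92
59 ^ 56 = 0f
a3 ^ f9 = 5a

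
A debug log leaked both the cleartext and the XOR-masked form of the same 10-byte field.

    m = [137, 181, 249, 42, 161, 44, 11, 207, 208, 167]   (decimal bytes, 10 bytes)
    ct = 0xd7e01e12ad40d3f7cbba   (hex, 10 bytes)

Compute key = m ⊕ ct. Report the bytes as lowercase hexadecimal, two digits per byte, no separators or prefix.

5e55e7380c6cd8381b1d

Since ct = m ⊕ key, XORing both sides with m gives key = m ⊕ ct.
10001001 ⊕ 11010111 = 01011110
10110101 ⊕ 11100000 = 01010101
11111001 ⊕ 00011110 = 11100111
00101010 ⊕ 00010010 = 00111000
10100001 ⊕ 10101101 = 00001100
00101100 ⊕ 01000000 = 01101100
00001011 ⊕ 11010011 = 11011000
11001111 ⊕ 11110111 = 00111000
11010000 ⊕ 11001011 = 00011011
10100111 ⊕ 10111010 = 00011101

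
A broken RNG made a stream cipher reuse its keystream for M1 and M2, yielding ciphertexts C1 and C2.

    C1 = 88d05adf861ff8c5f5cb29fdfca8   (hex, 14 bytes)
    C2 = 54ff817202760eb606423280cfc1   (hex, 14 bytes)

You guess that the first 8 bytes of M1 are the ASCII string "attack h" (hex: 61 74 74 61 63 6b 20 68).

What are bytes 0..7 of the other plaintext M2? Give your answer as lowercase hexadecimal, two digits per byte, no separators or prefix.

First, C1 ⊕ C2 = (M1 ⊕ K) ⊕ (M2 ⊕ K) = M1 ⊕ M2, so the key drops out. Then M2 = (M1 ⊕ M2) ⊕ M1 over the first 8 bytes.
byte 0: (88 XOR 54) XOR 61 = dc XOR 61 = bd
byte 1: (d0 XOR ff) XOR 74 = 2f XOR 74 = 5b
byte 2: (5a XOR 81) XOR 74 = db XOR 74 = af
byte 3: (df XOR 72) XOR 61 = ad XOR 61 = cc
byte 4: (86 XOR 02) XOR 63 = 84 XOR 63 = e7
byte 5: (1f XOR 76) XOR 6b = 69 XOR 6b = 02
byte 6: (f8 XOR 0e) XOR 20 = f6 XOR 20 = d6
byte 7: (c5 XOR b6) XOR 68 = 73 XOR 68 = 1b

bd5bafcce702d61b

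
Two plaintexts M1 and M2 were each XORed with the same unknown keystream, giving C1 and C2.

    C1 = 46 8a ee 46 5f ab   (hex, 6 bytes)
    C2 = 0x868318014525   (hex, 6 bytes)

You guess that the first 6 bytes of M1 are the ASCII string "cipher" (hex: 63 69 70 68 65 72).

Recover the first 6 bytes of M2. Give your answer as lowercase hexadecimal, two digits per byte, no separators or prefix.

First, C1 ⊕ C2 = (M1 ⊕ K) ⊕ (M2 ⊕ K) = M1 ⊕ M2, so the key drops out. Then M2 = (M1 ⊕ M2) ⊕ M1 over the first 6 bytes.
byte 0: (46 ⊕ 86) ⊕ 63 = c0 ⊕ 63 = a3
byte 1: (8a ⊕ 83) ⊕ 69 = 09 ⊕ 69 = 60
byte 2: (ee ⊕ 18) ⊕ 70 = f6 ⊕ 70 = 86
byte 3: (46 ⊕ 01) ⊕ 68 = 47 ⊕ 68 = 2f
byte 4: (5f ⊕ 45) ⊕ 65 = 1a ⊕ 65 = 7f
byte 5: (ab ⊕ 25) ⊕ 72 = 8e ⊕ 72 = fc

a360862f7ffc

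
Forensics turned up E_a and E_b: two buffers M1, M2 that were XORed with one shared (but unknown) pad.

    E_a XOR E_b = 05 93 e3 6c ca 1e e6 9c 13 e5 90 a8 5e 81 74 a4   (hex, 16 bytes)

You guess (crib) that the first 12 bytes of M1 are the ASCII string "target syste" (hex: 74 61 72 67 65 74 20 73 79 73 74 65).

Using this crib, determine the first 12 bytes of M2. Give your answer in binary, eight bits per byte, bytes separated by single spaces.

Since E_a ⊕ E_b = M1 ⊕ M2, XORing with the guessed M1 bytes yields the corresponding M2 bytes: M2 = (E_a ⊕ E_b) ⊕ M1.
byte 0:   5 ⊕ 116 = 113
byte 1: 147 ⊕  97 = 242
byte 2: 227 ⊕ 114 = 145
byte 3: 108 ⊕ 103 =  11
byte 4: 202 ⊕ 101 = 175
byte 5:  30 ⊕ 116 = 106
byte 6: 230 ⊕  32 = 198
byte 7: 156 ⊕ 115 = 239
byte 8:  19 ⊕ 121 = 106
byte 9: 229 ⊕ 115 = 150
byte 10: 144 ⊕ 116 = 228
byte 11: 168 ⊕ 101 = 205

01110001 11110010 10010001 00001011 10101111 01101010 11000110 11101111 01101010 10010110 11100100 11001101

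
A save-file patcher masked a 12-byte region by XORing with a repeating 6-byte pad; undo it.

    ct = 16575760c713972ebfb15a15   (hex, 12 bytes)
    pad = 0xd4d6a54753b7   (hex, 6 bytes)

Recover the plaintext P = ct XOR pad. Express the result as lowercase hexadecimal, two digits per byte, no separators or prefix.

c281f22794a443f81af609a2

The 6-byte key repeats, so the effective keystream is d4 d6 a5 47 53 b7 d4 d6 a5 47 53 b7.
byte 0: 16 xor d4 = c2
byte 1: 57 xor d6 = 81
byte 2: 57 xor a5 = f2
byte 3: 60 xor 47 = 27
byte 4: c7 xor 53 = 94
byte 5: 13 xor b7 = a4
byte 6: 97 xor d4 = 43
byte 7: 2e xor d6 = f8
byte 8: bf xor a5 = 1a
byte 9: b1 xor 47 = f6
byte 10: 5a xor 53 = 09
byte 11: 15 xor b7 = a2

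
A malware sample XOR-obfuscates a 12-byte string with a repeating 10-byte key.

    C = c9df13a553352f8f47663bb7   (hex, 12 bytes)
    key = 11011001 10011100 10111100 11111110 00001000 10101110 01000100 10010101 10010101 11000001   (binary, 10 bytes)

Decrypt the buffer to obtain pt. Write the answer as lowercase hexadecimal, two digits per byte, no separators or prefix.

1043af5b5b9b6b1ad2a7e22b

The 10-byte key repeats, so the effective keystream is d9 9c bc fe 08 ae 44 95 95 c1 d9 9c.
byte 0: 11001001 xor 11011001 = 00010000
byte 1: 11011111 xor 10011100 = 01000011
byte 2: 00010011 xor 10111100 = 10101111
byte 3: 10100101 xor 11111110 = 01011011
byte 4: 01010011 xor 00001000 = 01011011
byte 5: 00110101 xor 10101110 = 10011011
byte 6: 00101111 xor 01000100 = 01101011
byte 7: 10001111 xor 10010101 = 00011010
byte 8: 01000111 xor 10010101 = 11010010
byte 9: 01100110 xor 11000001 = 10100111
byte 10: 00111011 xor 11011001 = 11100010
byte 11: 10110111 xor 10011100 = 00101011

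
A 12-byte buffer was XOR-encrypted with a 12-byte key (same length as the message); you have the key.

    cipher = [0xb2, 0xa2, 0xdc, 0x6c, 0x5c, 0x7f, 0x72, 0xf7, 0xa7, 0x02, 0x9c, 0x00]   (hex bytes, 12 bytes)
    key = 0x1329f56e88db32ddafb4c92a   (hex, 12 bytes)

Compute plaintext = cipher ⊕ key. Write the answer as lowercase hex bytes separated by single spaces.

10110010 xor 00010011 = 10100001
10100010 xor 00101001 = 10001011
11011100 xor 11110101 = 00101001
01101100 xor 01101110 = 00000010
01011100 xor 10001000 = 11010100
01111111 xor 11011011 = 10100100
01110010 xor 00110010 = 01000000
11110111 xor 11011101 = 00101010
10100111 xor 10101111 = 00001000
00000010 xor 10110100 = 10110110
10011100 xor 11001001 = 01010101
00000000 xor 00101010 = 00101010

a1 8b 29 02 d4 a4 40 2a 08 b6 55 2a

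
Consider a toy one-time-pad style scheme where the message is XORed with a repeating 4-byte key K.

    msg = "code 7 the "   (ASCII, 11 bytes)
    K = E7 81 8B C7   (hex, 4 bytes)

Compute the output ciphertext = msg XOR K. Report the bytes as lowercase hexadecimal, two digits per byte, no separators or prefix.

The 4-byte key repeats, so the effective keystream is e7 81 8b c7 e7 81 8b c7 e7 81 8b.
byte 0:  99 ⊕ 231 = 132
byte 1: 111 ⊕ 129 = 238
byte 2: 100 ⊕ 139 = 239
byte 3: 101 ⊕ 199 = 162
byte 4:  32 ⊕ 231 = 199
byte 5:  55 ⊕ 129 = 182
byte 6:  32 ⊕ 139 = 171
byte 7: 116 ⊕ 199 = 179
byte 8: 104 ⊕ 231 = 143
byte 9: 101 ⊕ 129 = 228
byte 10:  32 ⊕ 139 = 171

84eeefa2c7b6abb38fe4ab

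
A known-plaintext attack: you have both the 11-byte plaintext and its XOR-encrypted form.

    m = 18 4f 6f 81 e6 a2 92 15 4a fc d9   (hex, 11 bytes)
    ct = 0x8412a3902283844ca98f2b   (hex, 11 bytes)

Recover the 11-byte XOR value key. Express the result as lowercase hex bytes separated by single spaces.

Since ct = m ⊕ key, XORing both sides with m gives key = m ⊕ ct.
byte 0:  24 xor 132 = 156
byte 1:  79 xor  18 =  93
byte 2: 111 xor 163 = 204
byte 3: 129 xor 144 =  17
byte 4: 230 xor  34 = 196
byte 5: 162 xor 131 =  33
byte 6: 146 xor 132 =  22
byte 7:  21 xor  76 =  89
byte 8:  74 xor 169 = 227
byte 9: 252 xor 143 = 115
byte 10: 217 xor  43 = 242

9c 5d cc 11 c4 21 16 59 e3 73 f2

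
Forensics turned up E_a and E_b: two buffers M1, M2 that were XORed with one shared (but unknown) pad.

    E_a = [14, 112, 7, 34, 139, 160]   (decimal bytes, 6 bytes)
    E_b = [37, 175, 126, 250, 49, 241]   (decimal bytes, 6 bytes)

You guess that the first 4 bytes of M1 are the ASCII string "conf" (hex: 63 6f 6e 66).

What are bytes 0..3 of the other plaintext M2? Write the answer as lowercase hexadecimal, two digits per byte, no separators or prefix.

48b017be

First, E_a ⊕ E_b = (M1 ⊕ K) ⊕ (M2 ⊕ K) = M1 ⊕ M2, so the key drops out. Then M2 = (M1 ⊕ M2) ⊕ M1 over the first 4 bytes.
byte 0: (0e ⊕ 25) ⊕ 63 = 2b ⊕ 63 = 48
byte 1: (70 ⊕ af) ⊕ 6f = df ⊕ 6f = b0
byte 2: (07 ⊕ 7e) ⊕ 6e = 79 ⊕ 6e = 17
byte 3: (22 ⊕ fa) ⊕ 66 = d8 ⊕ 66 = be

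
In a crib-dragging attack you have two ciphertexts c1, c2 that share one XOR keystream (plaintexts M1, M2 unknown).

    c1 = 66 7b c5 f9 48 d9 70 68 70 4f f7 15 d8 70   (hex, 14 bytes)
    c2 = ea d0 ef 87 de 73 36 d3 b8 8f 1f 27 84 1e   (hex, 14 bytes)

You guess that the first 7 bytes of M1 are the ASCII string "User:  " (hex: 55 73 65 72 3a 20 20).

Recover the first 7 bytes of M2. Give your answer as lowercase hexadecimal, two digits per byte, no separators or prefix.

d9d84f0cac8a66

First, c1 ⊕ c2 = (M1 ⊕ K) ⊕ (M2 ⊕ K) = M1 ⊕ M2, so the key drops out. Then M2 = (M1 ⊕ M2) ⊕ M1 over the first 7 bytes.
byte 0: (66 XOR ea) XOR 55 = 8c XOR 55 = d9
byte 1: (7b XOR d0) XOR 73 = ab XOR 73 = d8
byte 2: (c5 XOR ef) XOR 65 = 2a XOR 65 = 4f
byte 3: (f9 XOR 87) XOR 72 = 7e XOR 72 = 0c
byte 4: (48 XOR de) XOR 3a = 96 XOR 3a = ac
byte 5: (d9 XOR 73) XOR 20 = aa XOR 20 = 8a
byte 6: (70 XOR 36) XOR 20 = 46 XOR 20 = 66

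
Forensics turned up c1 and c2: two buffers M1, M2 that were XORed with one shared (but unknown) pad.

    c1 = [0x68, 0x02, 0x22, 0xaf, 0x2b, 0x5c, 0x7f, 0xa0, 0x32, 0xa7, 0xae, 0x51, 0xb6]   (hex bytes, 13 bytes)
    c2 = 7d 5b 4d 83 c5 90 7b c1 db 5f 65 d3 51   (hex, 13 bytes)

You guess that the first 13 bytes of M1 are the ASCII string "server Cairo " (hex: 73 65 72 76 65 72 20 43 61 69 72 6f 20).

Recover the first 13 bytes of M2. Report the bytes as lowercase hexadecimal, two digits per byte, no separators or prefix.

663c1d5a8bbe24228891b9edc7

First, c1 ⊕ c2 = (M1 ⊕ K) ⊕ (M2 ⊕ K) = M1 ⊕ M2, so the key drops out. Then M2 = (M1 ⊕ M2) ⊕ M1 over the first 13 bytes.
byte 0: (68 ^ 7d) ^ 73 = 15 ^ 73 = 66
byte 1: (02 ^ 5b) ^ 65 = 59 ^ 65 = 3c
byte 2: (22 ^ 4d) ^ 72 = 6f ^ 72 = 1d
byte 3: (af ^ 83) ^ 76 = 2c ^ 76 = 5a
byte 4: (2b ^ c5) ^ 65 = ee ^ 65 = 8b
byte 5: (5c ^ 90) ^ 72 = cc ^ 72 = be
byte 6: (7f ^ 7b) ^ 20 = 04 ^ 20 = 24
byte 7: (a0 ^ c1) ^ 43 = 61 ^ 43 = 22
byte 8: (32 ^ db) ^ 61 = e9 ^ 61 = 88
byte 9: (a7 ^ 5f) ^ 69 = f8 ^ 69 = 91
byte 10: (ae ^ 65) ^ 72 = cb ^ 72 = b9
byte 11: (51 ^ d3) ^ 6f = 82 ^ 6f = ed
byte 12: (b6 ^ 51) ^ 20 = e7 ^ 20 = c7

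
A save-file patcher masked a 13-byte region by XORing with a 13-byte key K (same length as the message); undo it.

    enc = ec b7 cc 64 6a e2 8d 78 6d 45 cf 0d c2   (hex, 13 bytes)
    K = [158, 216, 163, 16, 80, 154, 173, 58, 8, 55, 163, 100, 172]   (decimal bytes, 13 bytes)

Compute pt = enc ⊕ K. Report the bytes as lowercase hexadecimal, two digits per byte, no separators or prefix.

726f6f743a78204265726c696e

XOR is its own inverse, so applying the key byte-wise gives the result directly.
byte 0: 236 xor 158 = 114
byte 1: 183 xor 216 = 111
byte 2: 204 xor 163 = 111
byte 3: 100 xor  16 = 116
byte 4: 106 xor  80 =  58
byte 5: 226 xor 154 = 120
byte 6: 141 xor 173 =  32
byte 7: 120 xor  58 =  66
byte 8: 109 xor   8 = 101
byte 9:  69 xor  55 = 114
byte 10: 207 xor 163 = 108
byte 11:  13 xor 100 = 105
byte 12: 194 xor 172 = 110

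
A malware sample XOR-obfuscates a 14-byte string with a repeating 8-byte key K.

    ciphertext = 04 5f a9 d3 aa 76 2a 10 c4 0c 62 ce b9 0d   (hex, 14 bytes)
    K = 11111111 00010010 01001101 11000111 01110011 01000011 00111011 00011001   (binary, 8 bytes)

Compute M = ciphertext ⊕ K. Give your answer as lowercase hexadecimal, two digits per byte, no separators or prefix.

fb4de414d93511093b1e2f09ca4e

The 8-byte key repeats, so the effective keystream is ff 12 4d c7 73 43 3b 19 ff 12 4d c7 73 43.
byte 0:   4 XOR 255 = 251
byte 1:  95 XOR  18 =  77
byte 2: 169 XOR  77 = 228
byte 3: 211 XOR 199 =  20
byte 4: 170 XOR 115 = 217
byte 5: 118 XOR  67 =  53
byte 6:  42 XOR  59 =  17
byte 7:  16 XOR  25 =   9
byte 8: 196 XOR 255 =  59
byte 9:  12 XOR  18 =  30
byte 10:  98 XOR  77 =  47
byte 11: 206 XOR 199 =   9
byte 12: 185 XOR 115 = 202
byte 13:  13 XOR  67 =  78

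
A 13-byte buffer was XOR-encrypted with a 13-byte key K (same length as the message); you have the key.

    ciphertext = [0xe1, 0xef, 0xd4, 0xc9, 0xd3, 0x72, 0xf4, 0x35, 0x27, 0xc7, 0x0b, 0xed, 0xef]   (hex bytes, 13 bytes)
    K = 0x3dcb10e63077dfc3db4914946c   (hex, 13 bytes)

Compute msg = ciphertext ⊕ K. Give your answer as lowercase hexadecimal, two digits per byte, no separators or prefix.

dc24c42fe3052bf6fc8e1f7983

XOR is its own inverse, so applying the key byte-wise gives the result directly.
e1 ⊕ 3d = dc
ef ⊕ cb = 24
d4 ⊕ 10 = c4
c9 ⊕ e6 = 2f
d3 ⊕ 30 = e3
72 ⊕ 77 = 05
f4 ⊕ df = 2b
35 ⊕ c3 = f6
27 ⊕ db = fc
c7 ⊕ 49 = 8e
0b ⊕ 14 = 1f
ed ⊕ 94 = 79
ef ⊕ 6c = 83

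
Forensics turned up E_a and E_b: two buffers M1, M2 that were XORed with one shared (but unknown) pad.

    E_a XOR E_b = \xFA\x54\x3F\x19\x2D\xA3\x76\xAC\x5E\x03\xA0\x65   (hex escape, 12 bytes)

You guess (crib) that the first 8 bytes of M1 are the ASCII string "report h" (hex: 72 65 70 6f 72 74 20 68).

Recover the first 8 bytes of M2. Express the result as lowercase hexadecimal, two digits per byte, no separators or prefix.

88314f765fd756c4

Since E_a ⊕ E_b = M1 ⊕ M2, XORing with the guessed M1 bytes yields the corresponding M2 bytes: M2 = (E_a ⊕ E_b) ⊕ M1.
fa ^ 72 = 88
54 ^ 65 = 31
3f ^ 70 = 4f
19 ^ 6f = 76
2d ^ 72 = 5f
a3 ^ 74 = d7
76 ^ 20 = 56
ac ^ 68 = c4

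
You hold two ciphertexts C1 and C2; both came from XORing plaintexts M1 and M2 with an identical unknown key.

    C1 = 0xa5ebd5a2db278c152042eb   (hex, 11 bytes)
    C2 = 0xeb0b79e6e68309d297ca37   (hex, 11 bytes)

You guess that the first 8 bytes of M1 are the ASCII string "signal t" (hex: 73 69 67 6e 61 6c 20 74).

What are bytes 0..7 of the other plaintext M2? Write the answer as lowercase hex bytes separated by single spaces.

First, C1 ⊕ C2 = (M1 ⊕ K) ⊕ (M2 ⊕ K) = M1 ⊕ M2, so the key drops out. Then M2 = (M1 ⊕ M2) ⊕ M1 over the first 8 bytes.
byte 0: (a5 xor eb) xor 73 = 4e xor 73 = 3d
byte 1: (eb xor 0b) xor 69 = e0 xor 69 = 89
byte 2: (d5 xor 79) xor 67 = ac xor 67 = cb
byte 3: (a2 xor e6) xor 6e = 44 xor 6e = 2a
byte 4: (db xor e6) xor 61 = 3d xor 61 = 5c
byte 5: (27 xor 83) xor 6c = a4 xor 6c = c8
byte 6: (8c xor 09) xor 20 = 85 xor 20 = a5
byte 7: (15 xor d2) xor 74 = c7 xor 74 = b3

3d 89 cb 2a 5c c8 a5 b3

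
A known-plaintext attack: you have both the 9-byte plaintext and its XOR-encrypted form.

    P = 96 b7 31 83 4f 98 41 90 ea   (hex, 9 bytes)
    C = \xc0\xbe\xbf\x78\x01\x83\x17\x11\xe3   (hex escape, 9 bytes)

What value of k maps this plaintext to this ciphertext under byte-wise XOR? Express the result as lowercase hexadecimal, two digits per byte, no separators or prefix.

56098efb4e1b568109

Since C = P ⊕ k, XORing both sides with P gives k = P ⊕ C.
96 ^ c0 = 56
b7 ^ be = 09
31 ^ bf = 8e
83 ^ 78 = fb
4f ^ 01 = 4e
98 ^ 83 = 1b
41 ^ 17 = 56
90 ^ 11 = 81
ea ^ e3 = 09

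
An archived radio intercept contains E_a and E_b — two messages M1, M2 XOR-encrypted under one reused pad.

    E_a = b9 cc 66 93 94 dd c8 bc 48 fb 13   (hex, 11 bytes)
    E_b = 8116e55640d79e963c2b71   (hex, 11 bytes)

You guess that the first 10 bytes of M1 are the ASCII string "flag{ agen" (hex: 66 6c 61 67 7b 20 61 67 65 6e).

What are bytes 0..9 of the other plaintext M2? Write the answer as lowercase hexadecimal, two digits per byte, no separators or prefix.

5eb6e2a2af2a374d11be

First, E_a ⊕ E_b = (M1 ⊕ K) ⊕ (M2 ⊕ K) = M1 ⊕ M2, so the key drops out. Then M2 = (M1 ⊕ M2) ⊕ M1 over the first 10 bytes.
byte 0: (b9 ⊕ 81) ⊕ 66 = 38 ⊕ 66 = 5e
byte 1: (cc ⊕ 16) ⊕ 6c = da ⊕ 6c = b6
byte 2: (66 ⊕ e5) ⊕ 61 = 83 ⊕ 61 = e2
byte 3: (93 ⊕ 56) ⊕ 67 = c5 ⊕ 67 = a2
byte 4: (94 ⊕ 40) ⊕ 7b = d4 ⊕ 7b = af
byte 5: (dd ⊕ d7) ⊕ 20 = 0a ⊕ 20 = 2a
byte 6: (c8 ⊕ 9e) ⊕ 61 = 56 ⊕ 61 = 37
byte 7: (bc ⊕ 96) ⊕ 67 = 2a ⊕ 67 = 4d
byte 8: (48 ⊕ 3c) ⊕ 65 = 74 ⊕ 65 = 11
byte 9: (fb ⊕ 2b) ⊕ 6e = d0 ⊕ 6e = be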